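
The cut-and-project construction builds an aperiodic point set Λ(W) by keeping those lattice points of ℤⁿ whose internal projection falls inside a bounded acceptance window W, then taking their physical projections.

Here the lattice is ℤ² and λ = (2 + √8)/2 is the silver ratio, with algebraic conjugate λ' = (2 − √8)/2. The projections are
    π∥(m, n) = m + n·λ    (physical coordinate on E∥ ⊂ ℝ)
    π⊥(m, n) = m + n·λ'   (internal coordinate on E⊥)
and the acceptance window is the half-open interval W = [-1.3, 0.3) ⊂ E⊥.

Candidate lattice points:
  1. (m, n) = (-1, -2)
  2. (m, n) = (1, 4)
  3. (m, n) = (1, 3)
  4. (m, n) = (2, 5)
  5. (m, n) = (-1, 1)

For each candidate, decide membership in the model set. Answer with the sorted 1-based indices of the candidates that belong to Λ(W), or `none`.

Numerically λ ≈ 2.414214 and λ' = −1/λ ≈ -0.414214.
candidate 1: (m,n)=(-1,-2) → π∥ = -1-2·λ ≈ -5.828427, π⊥ = -1-2·λ' ≈ -0.171573 ∈ [-1.3, 0.3) ⇒ IN Λ
candidate 2: (m,n)=(1,4) → π∥ = 1+4·λ ≈ 10.656854, π⊥ = 1+4·λ' ≈ -0.656854 ∈ [-1.3, 0.3) ⇒ IN Λ
candidate 3: (m,n)=(1,3) → π∥ = 1+3·λ ≈ 8.242641, π⊥ = 1+3·λ' ≈ -0.242641 ∈ [-1.3, 0.3) ⇒ IN Λ
candidate 4: (m,n)=(2,5) → π∥ = 2+5·λ ≈ 14.071068, π⊥ = 2+5·λ' ≈ -0.071068 ∈ [-1.3, 0.3) ⇒ IN Λ
candidate 5: (m,n)=(-1,1) → π∥ = -1+1·λ ≈ 1.414214, π⊥ = -1+1·λ' ≈ -1.414214 ∉ [-1.3, 0.3) ⇒ out

1, 2, 3, 4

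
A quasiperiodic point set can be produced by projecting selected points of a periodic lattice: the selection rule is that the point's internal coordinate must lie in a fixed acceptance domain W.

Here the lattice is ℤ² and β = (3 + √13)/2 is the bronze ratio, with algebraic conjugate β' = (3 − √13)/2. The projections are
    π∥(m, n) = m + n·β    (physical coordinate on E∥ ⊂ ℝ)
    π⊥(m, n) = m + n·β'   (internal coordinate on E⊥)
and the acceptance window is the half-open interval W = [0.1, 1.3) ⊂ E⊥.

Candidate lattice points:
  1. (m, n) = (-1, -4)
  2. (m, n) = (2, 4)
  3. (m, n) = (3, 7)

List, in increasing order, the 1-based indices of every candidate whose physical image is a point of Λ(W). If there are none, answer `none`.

1, 2, 3

Compute β' = (3−√13)/2 = -0.3028, so π⊥(m,n) = m -0.3028·n.
candidate 1: (m,n)=(-1,-4) → π∥ = -1-4·β ≈ -14.2111, π⊥ = -1-4·β' ≈ 0.2111 ∈ [0.1, 1.3) ⇒ IN Λ
candidate 2: (m,n)=(2,4) → π∥ = 2+4·β ≈ 15.2111, π⊥ = 2+4·β' ≈ 0.7889 ∈ [0.1, 1.3) ⇒ IN Λ
candidate 3: (m,n)=(3,7) → π∥ = 3+7·β ≈ 26.1194, π⊥ = 3+7·β' ≈ 0.8806 ∈ [0.1, 1.3) ⇒ IN Λ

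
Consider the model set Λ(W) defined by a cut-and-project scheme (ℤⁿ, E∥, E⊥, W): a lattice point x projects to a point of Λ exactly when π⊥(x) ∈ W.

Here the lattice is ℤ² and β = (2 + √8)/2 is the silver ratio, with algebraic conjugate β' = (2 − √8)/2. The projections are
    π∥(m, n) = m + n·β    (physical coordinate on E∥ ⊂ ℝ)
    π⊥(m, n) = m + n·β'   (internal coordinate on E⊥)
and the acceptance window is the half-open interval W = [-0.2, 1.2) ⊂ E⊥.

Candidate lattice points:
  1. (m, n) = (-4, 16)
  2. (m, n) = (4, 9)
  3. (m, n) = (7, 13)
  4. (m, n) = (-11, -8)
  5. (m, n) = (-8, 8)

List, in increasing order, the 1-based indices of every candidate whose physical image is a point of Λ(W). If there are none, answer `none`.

Compute β' = (2−√8)/2 = -0.4142, so π⊥(m,n) = m -0.4142·n.
[1] lift (-4,16): star map gives -10.6274; window check -0.2 ≤ -10.6274 < 1.2 is false → out
[2] lift (4,9): star map gives 0.2721; window check -0.2 ≤ 0.2721 < 1.2 is true → IN Λ
[3] lift (7,13): star map gives 1.6152; window check -0.2 ≤ 1.6152 < 1.2 is false → out
[4] lift (-11,-8): star map gives -7.6863; window check -0.2 ≤ -7.6863 < 1.2 is false → out
[5] lift (-8,8): star map gives -11.3137; window check -0.2 ≤ -11.3137 < 1.2 is false → out

2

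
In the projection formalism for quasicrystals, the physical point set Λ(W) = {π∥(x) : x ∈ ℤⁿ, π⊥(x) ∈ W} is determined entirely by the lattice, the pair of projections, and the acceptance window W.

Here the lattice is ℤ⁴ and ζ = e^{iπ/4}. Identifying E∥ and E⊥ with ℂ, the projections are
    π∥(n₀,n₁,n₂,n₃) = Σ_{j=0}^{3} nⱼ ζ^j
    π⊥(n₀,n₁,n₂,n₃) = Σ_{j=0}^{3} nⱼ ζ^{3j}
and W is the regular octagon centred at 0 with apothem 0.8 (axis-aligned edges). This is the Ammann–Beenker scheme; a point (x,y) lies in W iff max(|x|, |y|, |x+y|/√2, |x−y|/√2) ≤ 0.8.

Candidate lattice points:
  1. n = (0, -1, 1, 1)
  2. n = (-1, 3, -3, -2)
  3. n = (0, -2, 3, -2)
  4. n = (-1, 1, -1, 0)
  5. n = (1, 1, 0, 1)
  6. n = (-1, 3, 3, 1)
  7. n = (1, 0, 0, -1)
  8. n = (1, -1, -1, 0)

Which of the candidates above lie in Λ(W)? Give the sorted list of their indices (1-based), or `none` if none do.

With ζ = e^{iπ/4} the internal vectors are ζ^0,ζ^3,ζ^6,ζ^9.
#1 (0, -1, 1, 1): internal (1.41421, -1.00000); octagon support 1.70711 vs apothem 0.8 → ∉ W
#2 (-1, 3, -3, -2): internal (-4.53553, 3.70711); octagon support 5.82843 vs apothem 0.8 → ∉ W
#3 (0, -2, 3, -2): internal (0.00000, -5.82843); octagon support 5.82843 vs apothem 0.8 → ∉ W
#4 (-1, 1, -1, 0): internal (-1.70711, 1.70711); octagon support 2.41421 vs apothem 0.8 → ∉ W
#5 (1, 1, 0, 1): internal (1.00000, 1.41421); octagon support 1.70711 vs apothem 0.8 → ∉ W
#6 (-1, 3, 3, 1): internal (-2.41421, -0.17157); octagon support 2.41421 vs apothem 0.8 → ∉ W
#7 (1, 0, 0, -1): internal (0.29289, -0.70711); octagon support 0.70711 vs apothem 0.8 → ∈ W
#8 (1, -1, -1, 0): internal (1.70711, 0.29289); octagon support 1.70711 vs apothem 0.8 → ∉ W

7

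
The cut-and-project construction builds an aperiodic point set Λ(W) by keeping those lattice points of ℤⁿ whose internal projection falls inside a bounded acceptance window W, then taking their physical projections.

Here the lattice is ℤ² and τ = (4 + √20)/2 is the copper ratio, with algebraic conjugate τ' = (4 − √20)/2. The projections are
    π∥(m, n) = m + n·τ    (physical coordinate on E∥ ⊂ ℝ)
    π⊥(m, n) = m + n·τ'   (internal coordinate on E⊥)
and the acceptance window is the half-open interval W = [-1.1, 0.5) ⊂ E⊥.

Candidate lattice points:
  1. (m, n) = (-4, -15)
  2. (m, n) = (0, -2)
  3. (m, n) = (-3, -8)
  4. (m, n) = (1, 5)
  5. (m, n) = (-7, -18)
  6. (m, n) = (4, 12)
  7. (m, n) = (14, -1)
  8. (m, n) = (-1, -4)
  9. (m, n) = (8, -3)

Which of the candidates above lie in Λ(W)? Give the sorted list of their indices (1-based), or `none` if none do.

1, 2, 4, 8

Compute τ' = (4−√20)/2 = -0.2361, so π⊥(m,n) = m -0.2361·n.
candidate 1: (m,n)=(-4,-15) → π∥ = -4-15·τ ≈ -67.5410, π⊥ = -4-15·τ' ≈ -0.4590 ∈ [-1.1, 0.5) ⇒ IN Λ
candidate 2: (m,n)=(0,-2) → π∥ = 0-2·τ ≈ -8.4721, π⊥ = 0-2·τ' ≈ 0.4721 ∈ [-1.1, 0.5) ⇒ IN Λ
candidate 3: (m,n)=(-3,-8) → π∥ = -3-8·τ ≈ -36.8885, π⊥ = -3-8·τ' ≈ -1.1115 ∉ [-1.1, 0.5) ⇒ out
candidate 4: (m,n)=(1,5) → π∥ = 1+5·τ ≈ 22.1803, π⊥ = 1+5·τ' ≈ -0.1803 ∈ [-1.1, 0.5) ⇒ IN Λ
candidate 5: (m,n)=(-7,-18) → π∥ = -7-18·τ ≈ -83.2492, π⊥ = -7-18·τ' ≈ -2.7508 ∉ [-1.1, 0.5) ⇒ out
candidate 6: (m,n)=(4,12) → π∥ = 4+12·τ ≈ 54.8328, π⊥ = 4+12·τ' ≈ 1.1672 ∉ [-1.1, 0.5) ⇒ out
candidate 7: (m,n)=(14,-1) → π∥ = 14-1·τ ≈ 9.7639, π⊥ = 14-1·τ' ≈ 14.2361 ∉ [-1.1, 0.5) ⇒ out
candidate 8: (m,n)=(-1,-4) → π∥ = -1-4·τ ≈ -17.9443, π⊥ = -1-4·τ' ≈ -0.0557 ∈ [-1.1, 0.5) ⇒ IN Λ
candidate 9: (m,n)=(8,-3) → π∥ = 8-3·τ ≈ -4.7082, π⊥ = 8-3·τ' ≈ 8.7082 ∉ [-1.1, 0.5) ⇒ out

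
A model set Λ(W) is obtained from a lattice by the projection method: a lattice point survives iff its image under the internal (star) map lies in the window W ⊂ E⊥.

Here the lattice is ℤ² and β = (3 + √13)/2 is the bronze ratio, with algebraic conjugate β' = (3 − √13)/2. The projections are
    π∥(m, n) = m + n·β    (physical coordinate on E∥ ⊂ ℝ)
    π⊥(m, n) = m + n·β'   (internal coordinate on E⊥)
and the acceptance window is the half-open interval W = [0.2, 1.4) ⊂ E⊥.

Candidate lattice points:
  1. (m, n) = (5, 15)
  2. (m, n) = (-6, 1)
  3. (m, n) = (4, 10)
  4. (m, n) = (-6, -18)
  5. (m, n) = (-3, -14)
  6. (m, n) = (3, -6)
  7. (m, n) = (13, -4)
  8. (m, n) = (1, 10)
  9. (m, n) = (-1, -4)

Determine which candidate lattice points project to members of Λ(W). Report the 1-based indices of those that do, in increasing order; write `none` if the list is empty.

Compute β' = (3−√13)/2 = -0.3028, so π⊥(m,n) = m -0.3028·n.
[1] lift (5,15): star map gives 0.4584; window check 0.2 ≤ 0.4584 < 1.4 is true → IN Λ
[2] lift (-6,1): star map gives -6.3028; window check 0.2 ≤ -6.3028 < 1.4 is false → out
[3] lift (4,10): star map gives 0.9722; window check 0.2 ≤ 0.9722 < 1.4 is true → IN Λ
[4] lift (-6,-18): star map gives -0.5500; window check 0.2 ≤ -0.5500 < 1.4 is false → out
[5] lift (-3,-14): star map gives 1.2389; window check 0.2 ≤ 1.2389 < 1.4 is true → IN Λ
[6] lift (3,-6): star map gives 4.8167; window check 0.2 ≤ 4.8167 < 1.4 is false → out
[7] lift (13,-4): star map gives 14.2111; window check 0.2 ≤ 14.2111 < 1.4 is false → out
[8] lift (1,10): star map gives -2.0278; window check 0.2 ≤ -2.0278 < 1.4 is false → out
[9] lift (-1,-4): star map gives 0.2111; window check 0.2 ≤ 0.2111 < 1.4 is true → IN Λ

1, 3, 5, 9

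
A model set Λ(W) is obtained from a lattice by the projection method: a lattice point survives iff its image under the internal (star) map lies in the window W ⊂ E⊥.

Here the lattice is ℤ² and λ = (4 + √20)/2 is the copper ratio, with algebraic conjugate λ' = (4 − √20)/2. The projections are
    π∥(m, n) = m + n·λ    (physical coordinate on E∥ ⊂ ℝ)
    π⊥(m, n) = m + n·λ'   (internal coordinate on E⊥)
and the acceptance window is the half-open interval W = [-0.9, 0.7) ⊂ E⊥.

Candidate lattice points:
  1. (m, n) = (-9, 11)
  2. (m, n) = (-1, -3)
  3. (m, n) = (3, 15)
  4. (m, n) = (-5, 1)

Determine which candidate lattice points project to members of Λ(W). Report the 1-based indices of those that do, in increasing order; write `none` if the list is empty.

Compute λ' = (4−√20)/2 = -0.23607, so π⊥(m,n) = m -0.23607·n.
candidate 1: (m,n)=(-9,11) → π∥ = -9+11·λ ≈ 37.59675, π⊥ = -9+11·λ' ≈ -11.59675 ∉ [-0.9, 0.7) ⇒ out
candidate 2: (m,n)=(-1,-3) → π∥ = -1-3·λ ≈ -13.70820, π⊥ = -1-3·λ' ≈ -0.29180 ∈ [-0.9, 0.7) ⇒ IN Λ
candidate 3: (m,n)=(3,15) → π∥ = 3+15·λ ≈ 66.54102, π⊥ = 3+15·λ' ≈ -0.54102 ∈ [-0.9, 0.7) ⇒ IN Λ
candidate 4: (m,n)=(-5,1) → π∥ = -5+1·λ ≈ -0.76393, π⊥ = -5+1·λ' ≈ -5.23607 ∉ [-0.9, 0.7) ⇒ out

2, 3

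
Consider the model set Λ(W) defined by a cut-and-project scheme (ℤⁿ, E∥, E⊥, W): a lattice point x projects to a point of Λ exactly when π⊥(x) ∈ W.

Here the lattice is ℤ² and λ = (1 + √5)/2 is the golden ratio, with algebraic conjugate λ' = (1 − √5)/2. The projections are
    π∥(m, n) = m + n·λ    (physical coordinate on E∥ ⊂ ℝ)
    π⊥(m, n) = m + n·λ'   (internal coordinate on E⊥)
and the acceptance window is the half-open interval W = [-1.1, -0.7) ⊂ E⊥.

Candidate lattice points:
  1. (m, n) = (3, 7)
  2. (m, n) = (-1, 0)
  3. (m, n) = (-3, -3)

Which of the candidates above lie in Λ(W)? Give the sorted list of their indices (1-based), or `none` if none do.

Numerically λ ≈ 1.618034 and λ' = −1/λ ≈ -0.618034.
candidate 1: (m,n)=(3,7) → π∥ = 3+7·λ ≈ 14.326238, π⊥ = 3+7·λ' ≈ -1.326238 ∉ [-1.1, -0.7) ⇒ out
candidate 2: (m,n)=(-1,0) → π∥ = -1+0·λ ≈ -1.000000, π⊥ = -1+0·λ' ≈ -1.000000 ∈ [-1.1, -0.7) ⇒ IN Λ
candidate 3: (m,n)=(-3,-3) → π∥ = -3-3·λ ≈ -7.854102, π⊥ = -3-3·λ' ≈ -1.145898 ∉ [-1.1, -0.7) ⇒ out

2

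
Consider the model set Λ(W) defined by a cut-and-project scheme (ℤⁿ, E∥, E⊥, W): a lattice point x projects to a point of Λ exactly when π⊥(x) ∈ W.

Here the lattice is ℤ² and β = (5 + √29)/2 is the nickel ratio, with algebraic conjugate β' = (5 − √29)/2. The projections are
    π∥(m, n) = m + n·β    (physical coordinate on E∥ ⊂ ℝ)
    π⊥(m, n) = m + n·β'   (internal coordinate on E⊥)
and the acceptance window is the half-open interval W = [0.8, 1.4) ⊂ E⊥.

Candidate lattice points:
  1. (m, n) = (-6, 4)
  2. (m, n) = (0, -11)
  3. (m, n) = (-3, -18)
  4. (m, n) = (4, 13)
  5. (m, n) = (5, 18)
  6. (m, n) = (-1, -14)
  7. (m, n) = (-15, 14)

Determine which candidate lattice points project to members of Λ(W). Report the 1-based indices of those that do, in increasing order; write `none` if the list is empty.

Numerically β ≈ 5.19258 and β' = −1/β ≈ -0.19258.
#1 (-6,4): internal coord -6 + (4)·β' = -6.77033; -6.77033 ∉ [0.8, 1.4) → out
#2 (0,-11): internal coord 0 + (-11)·β' = +2.11841; +2.11841 ∉ [0.8, 1.4) → out
#3 (-3,-18): internal coord -3 + (-18)·β' = +0.46648; +0.46648 ∉ [0.8, 1.4) → out
#4 (4,13): internal coord 4 + (13)·β' = +1.49643; +1.49643 ∉ [0.8, 1.4) → out
#5 (5,18): internal coord 5 + (18)·β' = +1.53352; +1.53352 ∉ [0.8, 1.4) → out
#6 (-1,-14): internal coord -1 + (-14)·β' = +1.69615; +1.69615 ∉ [0.8, 1.4) → out
#7 (-15,14): internal coord -15 + (14)·β' = -17.69615; -17.69615 ∉ [0.8, 1.4) → out

none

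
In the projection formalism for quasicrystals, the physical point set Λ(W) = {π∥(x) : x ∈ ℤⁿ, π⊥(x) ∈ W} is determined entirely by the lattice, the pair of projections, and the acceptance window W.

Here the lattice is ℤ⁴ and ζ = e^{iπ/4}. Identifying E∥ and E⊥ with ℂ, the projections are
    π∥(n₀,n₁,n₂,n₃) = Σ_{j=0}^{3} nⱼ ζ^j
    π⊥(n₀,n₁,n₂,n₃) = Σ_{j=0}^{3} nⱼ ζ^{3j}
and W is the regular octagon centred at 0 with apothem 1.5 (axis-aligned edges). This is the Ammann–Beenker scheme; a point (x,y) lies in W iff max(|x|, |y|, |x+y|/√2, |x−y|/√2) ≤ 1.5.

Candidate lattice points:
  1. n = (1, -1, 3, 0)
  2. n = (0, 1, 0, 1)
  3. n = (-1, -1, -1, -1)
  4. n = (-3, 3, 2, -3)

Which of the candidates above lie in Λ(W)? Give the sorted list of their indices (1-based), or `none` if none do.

2, 3

Internal map: ζ^{3j} for j=0..3 gives (1,0), (−√2/2,√2/2), (0,−1), (√2/2,√2/2).
#1 (1, -1, 3, 0): internal (1.707107, -3.707107); octagon support 3.828427 vs apothem 1.5 → ∉ W
#2 (0, 1, 0, 1): internal (0.000000, 1.414214); octagon support 1.414214 vs apothem 1.5 → ∈ W
#3 (-1, -1, -1, -1): internal (-1.000000, -0.414214); octagon support 1.000000 vs apothem 1.5 → ∈ W
#4 (-3, 3, 2, -3): internal (-7.242641, -2.000000); octagon support 7.242641 vs apothem 1.5 → ∉ W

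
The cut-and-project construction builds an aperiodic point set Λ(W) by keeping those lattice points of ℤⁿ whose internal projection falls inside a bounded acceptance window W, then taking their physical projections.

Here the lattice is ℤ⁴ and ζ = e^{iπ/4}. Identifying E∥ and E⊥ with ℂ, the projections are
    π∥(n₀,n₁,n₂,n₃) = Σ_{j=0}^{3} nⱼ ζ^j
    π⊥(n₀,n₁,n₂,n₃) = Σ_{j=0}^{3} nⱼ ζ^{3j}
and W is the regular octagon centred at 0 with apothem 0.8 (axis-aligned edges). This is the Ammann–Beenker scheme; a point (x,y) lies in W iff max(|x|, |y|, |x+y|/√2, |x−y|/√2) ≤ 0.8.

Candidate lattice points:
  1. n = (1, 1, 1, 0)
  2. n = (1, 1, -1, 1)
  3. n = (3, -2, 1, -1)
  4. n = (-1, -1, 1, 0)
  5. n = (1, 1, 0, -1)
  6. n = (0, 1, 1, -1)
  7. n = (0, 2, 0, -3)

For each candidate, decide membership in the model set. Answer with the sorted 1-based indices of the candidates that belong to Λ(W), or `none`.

1, 5

With ζ = e^{iπ/4} the internal vectors are ζ^0,ζ^3,ζ^6,ζ^9.
#1 (1, 1, 1, 0): internal (0.29289, -0.29289); octagon support 0.41421 vs apothem 0.8 → ∈ W
#2 (1, 1, -1, 1): internal (1.00000, 2.41421); octagon support 2.41421 vs apothem 0.8 → ∉ W
#3 (3, -2, 1, -1): internal (3.70711, -3.12132); octagon support 4.82843 vs apothem 0.8 → ∉ W
#4 (-1, -1, 1, 0): internal (-0.29289, -1.70711); octagon support 1.70711 vs apothem 0.8 → ∉ W
#5 (1, 1, 0, -1): internal (-0.41421, 0.00000); octagon support 0.41421 vs apothem 0.8 → ∈ W
#6 (0, 1, 1, -1): internal (-1.41421, -1.00000); octagon support 1.70711 vs apothem 0.8 → ∉ W
#7 (0, 2, 0, -3): internal (-3.53553, -0.70711); octagon support 3.53553 vs apothem 0.8 → ∉ W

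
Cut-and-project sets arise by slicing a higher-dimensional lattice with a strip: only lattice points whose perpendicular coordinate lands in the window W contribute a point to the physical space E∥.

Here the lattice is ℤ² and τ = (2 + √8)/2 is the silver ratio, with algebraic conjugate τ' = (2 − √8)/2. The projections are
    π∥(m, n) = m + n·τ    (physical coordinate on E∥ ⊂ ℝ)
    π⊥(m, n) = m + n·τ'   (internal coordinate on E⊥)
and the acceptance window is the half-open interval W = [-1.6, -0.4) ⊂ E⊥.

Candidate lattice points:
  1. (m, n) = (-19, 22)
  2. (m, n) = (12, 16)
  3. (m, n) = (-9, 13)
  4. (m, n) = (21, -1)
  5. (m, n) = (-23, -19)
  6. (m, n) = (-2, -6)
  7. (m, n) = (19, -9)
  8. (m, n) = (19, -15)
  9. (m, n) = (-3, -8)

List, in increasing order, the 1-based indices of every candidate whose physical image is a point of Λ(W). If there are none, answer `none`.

Numerically τ ≈ 2.414214 and τ' = −1/τ ≈ -0.414214.
candidate 1: (m,n)=(-19,22) → π∥ = -19+22·τ ≈ 34.112698, π⊥ = -19+22·τ' ≈ -28.112698 ∉ [-1.6, -0.4) ⇒ out
candidate 2: (m,n)=(12,16) → π∥ = 12+16·τ ≈ 50.627417, π⊥ = 12+16·τ' ≈ 5.372583 ∉ [-1.6, -0.4) ⇒ out
candidate 3: (m,n)=(-9,13) → π∥ = -9+13·τ ≈ 22.384776, π⊥ = -9+13·τ' ≈ -14.384776 ∉ [-1.6, -0.4) ⇒ out
candidate 4: (m,n)=(21,-1) → π∥ = 21-1·τ ≈ 18.585786, π⊥ = 21-1·τ' ≈ 21.414214 ∉ [-1.6, -0.4) ⇒ out
candidate 5: (m,n)=(-23,-19) → π∥ = -23-19·τ ≈ -68.870058, π⊥ = -23-19·τ' ≈ -15.129942 ∉ [-1.6, -0.4) ⇒ out
candidate 6: (m,n)=(-2,-6) → π∥ = -2-6·τ ≈ -16.485281, π⊥ = -2-6·τ' ≈ 0.485281 ∉ [-1.6, -0.4) ⇒ out
candidate 7: (m,n)=(19,-9) → π∥ = 19-9·τ ≈ -2.727922, π⊥ = 19-9·τ' ≈ 22.727922 ∉ [-1.6, -0.4) ⇒ out
candidate 8: (m,n)=(19,-15) → π∥ = 19-15·τ ≈ -17.213203, π⊥ = 19-15·τ' ≈ 25.213203 ∉ [-1.6, -0.4) ⇒ out
candidate 9: (m,n)=(-3,-8) → π∥ = -3-8·τ ≈ -22.313708, π⊥ = -3-8·τ' ≈ 0.313708 ∉ [-1.6, -0.4) ⇒ out

none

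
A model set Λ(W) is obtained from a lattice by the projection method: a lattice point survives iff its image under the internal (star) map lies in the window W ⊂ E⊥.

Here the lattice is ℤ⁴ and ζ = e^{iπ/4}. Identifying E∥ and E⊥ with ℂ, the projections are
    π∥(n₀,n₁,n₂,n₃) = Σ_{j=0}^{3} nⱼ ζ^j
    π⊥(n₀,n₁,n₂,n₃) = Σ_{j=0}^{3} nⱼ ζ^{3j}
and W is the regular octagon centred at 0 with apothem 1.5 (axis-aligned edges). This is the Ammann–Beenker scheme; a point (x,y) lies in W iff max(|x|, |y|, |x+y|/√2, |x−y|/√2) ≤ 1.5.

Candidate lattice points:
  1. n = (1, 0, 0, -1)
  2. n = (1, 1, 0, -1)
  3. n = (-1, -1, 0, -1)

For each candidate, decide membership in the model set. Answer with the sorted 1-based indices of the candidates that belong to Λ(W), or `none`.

Internal map: ζ^{3j} for j=0..3 gives (1,0), (−√2/2,√2/2), (0,−1), (√2/2,√2/2).
candidate 1: n = (1, 0, 0, -1) → π⊥ ≈ (+0.292893, -0.707107); max(|x|,|y|,|x±y|/√2) = 0.707107 ≤ 1.5 ⇒ ∈ W
candidate 2: n = (1, 1, 0, -1) → π⊥ ≈ (-0.414214, +0.000000); max(|x|,|y|,|x±y|/√2) = 0.414214 ≤ 1.5 ⇒ ∈ W
candidate 3: n = (-1, -1, 0, -1) → π⊥ ≈ (-1.000000, -1.414214); max(|x|,|y|,|x±y|/√2) = 1.707107 > 1.5 ⇒ ∉ W

1, 2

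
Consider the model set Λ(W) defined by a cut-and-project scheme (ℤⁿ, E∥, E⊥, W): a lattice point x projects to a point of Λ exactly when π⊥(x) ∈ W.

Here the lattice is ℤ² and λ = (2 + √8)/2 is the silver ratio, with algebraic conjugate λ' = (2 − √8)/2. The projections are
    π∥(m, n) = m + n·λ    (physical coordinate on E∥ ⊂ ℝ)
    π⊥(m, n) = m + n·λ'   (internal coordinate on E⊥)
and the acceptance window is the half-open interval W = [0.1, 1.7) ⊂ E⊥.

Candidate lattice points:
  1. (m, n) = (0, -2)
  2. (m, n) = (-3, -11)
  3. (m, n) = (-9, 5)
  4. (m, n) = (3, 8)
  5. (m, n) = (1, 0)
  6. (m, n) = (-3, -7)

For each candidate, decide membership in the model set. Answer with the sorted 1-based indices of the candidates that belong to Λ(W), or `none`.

Numerically λ ≈ 2.41421 and λ' = −1/λ ≈ -0.41421.
candidate 1: (m,n)=(0,-2) → π∥ = 0-2·λ ≈ -4.82843, π⊥ = 0-2·λ' ≈ 0.82843 ∈ [0.1, 1.7) ⇒ IN Λ
candidate 2: (m,n)=(-3,-11) → π∥ = -3-11·λ ≈ -29.55635, π⊥ = -3-11·λ' ≈ 1.55635 ∈ [0.1, 1.7) ⇒ IN Λ
candidate 3: (m,n)=(-9,5) → π∥ = -9+5·λ ≈ 3.07107, π⊥ = -9+5·λ' ≈ -11.07107 ∉ [0.1, 1.7) ⇒ out
candidate 4: (m,n)=(3,8) → π∥ = 3+8·λ ≈ 22.31371, π⊥ = 3+8·λ' ≈ -0.31371 ∉ [0.1, 1.7) ⇒ out
candidate 5: (m,n)=(1,0) → π∥ = 1+0·λ ≈ 1.00000, π⊥ = 1+0·λ' ≈ 1.00000 ∈ [0.1, 1.7) ⇒ IN Λ
candidate 6: (m,n)=(-3,-7) → π∥ = -3-7·λ ≈ -19.89949, π⊥ = -3-7·λ' ≈ -0.10051 ∉ [0.1, 1.7) ⇒ out

1, 2, 5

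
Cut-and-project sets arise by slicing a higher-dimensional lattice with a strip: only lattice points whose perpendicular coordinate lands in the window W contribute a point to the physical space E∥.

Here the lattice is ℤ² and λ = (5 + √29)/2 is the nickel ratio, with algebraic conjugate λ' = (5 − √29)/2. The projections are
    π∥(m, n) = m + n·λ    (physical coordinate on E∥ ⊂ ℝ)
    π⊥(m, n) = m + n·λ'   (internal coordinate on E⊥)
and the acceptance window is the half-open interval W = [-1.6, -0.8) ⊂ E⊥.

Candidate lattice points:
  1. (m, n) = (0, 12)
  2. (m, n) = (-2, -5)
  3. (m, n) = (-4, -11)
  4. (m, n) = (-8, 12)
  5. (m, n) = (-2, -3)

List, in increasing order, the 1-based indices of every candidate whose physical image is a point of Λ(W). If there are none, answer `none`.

Numerically λ ≈ 5.192582 and λ' = −1/λ ≈ -0.192582.
candidate 1: (m,n)=(0,12) → π∥ = 0+12·λ ≈ 62.310989, π⊥ = 0+12·λ' ≈ -2.310989 ∉ [-1.6, -0.8) ⇒ out
candidate 2: (m,n)=(-2,-5) → π∥ = -2-5·λ ≈ -27.962912, π⊥ = -2-5·λ' ≈ -1.037088 ∈ [-1.6, -0.8) ⇒ IN Λ
candidate 3: (m,n)=(-4,-11) → π∥ = -4-11·λ ≈ -61.118406, π⊥ = -4-11·λ' ≈ -1.881594 ∉ [-1.6, -0.8) ⇒ out
candidate 4: (m,n)=(-8,12) → π∥ = -8+12·λ ≈ 54.310989, π⊥ = -8+12·λ' ≈ -10.310989 ∉ [-1.6, -0.8) ⇒ out
candidate 5: (m,n)=(-2,-3) → π∥ = -2-3·λ ≈ -17.577747, π⊥ = -2-3·λ' ≈ -1.422253 ∈ [-1.6, -0.8) ⇒ IN Λ

2, 5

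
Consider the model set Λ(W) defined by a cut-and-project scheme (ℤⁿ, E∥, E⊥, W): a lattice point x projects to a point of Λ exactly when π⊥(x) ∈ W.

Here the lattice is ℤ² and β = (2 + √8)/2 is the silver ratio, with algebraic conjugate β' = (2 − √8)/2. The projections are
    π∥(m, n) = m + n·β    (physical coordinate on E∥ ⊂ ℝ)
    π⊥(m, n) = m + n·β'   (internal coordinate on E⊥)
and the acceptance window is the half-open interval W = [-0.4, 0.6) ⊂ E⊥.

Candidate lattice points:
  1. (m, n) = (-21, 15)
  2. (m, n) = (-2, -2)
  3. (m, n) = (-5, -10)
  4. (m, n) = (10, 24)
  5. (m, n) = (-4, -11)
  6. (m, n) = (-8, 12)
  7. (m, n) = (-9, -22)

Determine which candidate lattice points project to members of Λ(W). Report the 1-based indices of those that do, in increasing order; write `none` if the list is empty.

β' = (2−√8)/2 ≈ -0.41421.
candidate 1: (m,n)=(-21,15) → π∥ = -21+15·β ≈ 15.21320, π⊥ = -21+15·β' ≈ -27.21320 ∉ [-0.4, 0.6) ⇒ out
candidate 2: (m,n)=(-2,-2) → π∥ = -2-2·β ≈ -6.82843, π⊥ = -2-2·β' ≈ -1.17157 ∉ [-0.4, 0.6) ⇒ out
candidate 3: (m,n)=(-5,-10) → π∥ = -5-10·β ≈ -29.14214, π⊥ = -5-10·β' ≈ -0.85786 ∉ [-0.4, 0.6) ⇒ out
candidate 4: (m,n)=(10,24) → π∥ = 10+24·β ≈ 67.94113, π⊥ = 10+24·β' ≈ 0.05887 ∈ [-0.4, 0.6) ⇒ IN Λ
candidate 5: (m,n)=(-4,-11) → π∥ = -4-11·β ≈ -30.55635, π⊥ = -4-11·β' ≈ 0.55635 ∈ [-0.4, 0.6) ⇒ IN Λ
candidate 6: (m,n)=(-8,12) → π∥ = -8+12·β ≈ 20.97056, π⊥ = -8+12·β' ≈ -12.97056 ∉ [-0.4, 0.6) ⇒ out
candidate 7: (m,n)=(-9,-22) → π∥ = -9-22·β ≈ -62.11270, π⊥ = -9-22·β' ≈ 0.11270 ∈ [-0.4, 0.6) ⇒ IN Λ

4, 5, 7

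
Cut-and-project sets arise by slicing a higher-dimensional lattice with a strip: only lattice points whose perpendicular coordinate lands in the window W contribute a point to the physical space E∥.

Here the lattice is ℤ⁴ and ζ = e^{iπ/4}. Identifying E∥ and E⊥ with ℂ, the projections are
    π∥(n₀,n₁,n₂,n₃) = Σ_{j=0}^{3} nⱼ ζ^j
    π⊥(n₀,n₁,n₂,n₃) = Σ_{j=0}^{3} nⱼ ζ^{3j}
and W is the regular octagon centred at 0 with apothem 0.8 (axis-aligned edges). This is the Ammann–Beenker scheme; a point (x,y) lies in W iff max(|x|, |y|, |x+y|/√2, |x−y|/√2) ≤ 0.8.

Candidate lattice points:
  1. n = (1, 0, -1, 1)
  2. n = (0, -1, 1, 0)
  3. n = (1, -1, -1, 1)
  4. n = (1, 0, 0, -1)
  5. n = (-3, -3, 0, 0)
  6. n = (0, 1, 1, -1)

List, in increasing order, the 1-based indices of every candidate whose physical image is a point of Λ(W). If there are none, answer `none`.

4

π⊥(n) = n₀ + n₁ζ³ + n₂ζ⁶ + n₃ζ⁹ where ζ = e^{iπ/4}.
#1 (1, 0, -1, 1): internal (1.707107, 1.707107); octagon support 2.414214 vs apothem 0.8 → ∉ W
#2 (0, -1, 1, 0): internal (0.707107, -1.707107); octagon support 1.707107 vs apothem 0.8 → ∉ W
#3 (1, -1, -1, 1): internal (2.414214, 1.000000); octagon support 2.414214 vs apothem 0.8 → ∉ W
#4 (1, 0, 0, -1): internal (0.292893, -0.707107); octagon support 0.707107 vs apothem 0.8 → ∈ W
#5 (-3, -3, 0, 0): internal (-0.878680, -2.121320); octagon support 2.121320 vs apothem 0.8 → ∉ W
#6 (0, 1, 1, -1): internal (-1.414214, -1.000000); octagon support 1.707107 vs apothem 0.8 → ∉ W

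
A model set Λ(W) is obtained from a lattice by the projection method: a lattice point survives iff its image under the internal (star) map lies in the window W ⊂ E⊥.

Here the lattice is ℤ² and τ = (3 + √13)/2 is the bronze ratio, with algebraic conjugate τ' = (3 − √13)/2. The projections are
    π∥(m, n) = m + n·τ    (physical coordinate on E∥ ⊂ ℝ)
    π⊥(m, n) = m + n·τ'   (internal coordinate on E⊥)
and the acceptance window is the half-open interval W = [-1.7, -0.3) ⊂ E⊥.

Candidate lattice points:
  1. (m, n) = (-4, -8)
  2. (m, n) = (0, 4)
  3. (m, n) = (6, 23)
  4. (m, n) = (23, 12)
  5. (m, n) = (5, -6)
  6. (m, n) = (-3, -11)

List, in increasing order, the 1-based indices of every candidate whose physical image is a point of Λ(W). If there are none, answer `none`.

τ' = (3−√13)/2 ≈ -0.30278.
#1 (-4,-8): internal coord -4 + (-8)·τ' = -1.57779; -1.57779 ∈ [-1.7, -0.3) → IN Λ
#2 (0,4): internal coord 0 + (4)·τ' = -1.21110; -1.21110 ∈ [-1.7, -0.3) → IN Λ
#3 (6,23): internal coord 6 + (23)·τ' = -0.96384; -0.96384 ∈ [-1.7, -0.3) → IN Λ
#4 (23,12): internal coord 23 + (12)·τ' = +19.36669; +19.36669 ∉ [-1.7, -0.3) → out
#5 (5,-6): internal coord 5 + (-6)·τ' = +6.81665; +6.81665 ∉ [-1.7, -0.3) → out
#6 (-3,-11): internal coord -3 + (-11)·τ' = +0.33053; +0.33053 ∉ [-1.7, -0.3) → out

1, 2, 3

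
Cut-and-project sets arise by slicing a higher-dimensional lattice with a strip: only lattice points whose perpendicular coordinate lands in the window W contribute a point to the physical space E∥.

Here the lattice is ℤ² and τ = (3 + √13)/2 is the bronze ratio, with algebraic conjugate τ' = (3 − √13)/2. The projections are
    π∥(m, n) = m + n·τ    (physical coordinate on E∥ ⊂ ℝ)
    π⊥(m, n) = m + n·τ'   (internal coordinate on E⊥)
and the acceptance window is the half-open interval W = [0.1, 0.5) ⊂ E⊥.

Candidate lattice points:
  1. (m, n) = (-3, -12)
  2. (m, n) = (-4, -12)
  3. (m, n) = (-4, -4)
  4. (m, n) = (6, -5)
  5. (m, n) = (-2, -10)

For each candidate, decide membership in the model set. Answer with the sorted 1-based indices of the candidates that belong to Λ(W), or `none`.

none

Numerically τ ≈ 3.3028 and τ' = −1/τ ≈ -0.3028.
candidate 1: (m,n)=(-3,-12) → π∥ = -3-12·τ ≈ -42.6333, π⊥ = -3-12·τ' ≈ 0.6333 ∉ [0.1, 0.5) ⇒ out
candidate 2: (m,n)=(-4,-12) → π∥ = -4-12·τ ≈ -43.6333, π⊥ = -4-12·τ' ≈ -0.3667 ∉ [0.1, 0.5) ⇒ out
candidate 3: (m,n)=(-4,-4) → π∥ = -4-4·τ ≈ -17.2111, π⊥ = -4-4·τ' ≈ -2.7889 ∉ [0.1, 0.5) ⇒ out
candidate 4: (m,n)=(6,-5) → π∥ = 6-5·τ ≈ -10.5139, π⊥ = 6-5·τ' ≈ 7.5139 ∉ [0.1, 0.5) ⇒ out
candidate 5: (m,n)=(-2,-10) → π∥ = -2-10·τ ≈ -35.0278, π⊥ = -2-10·τ' ≈ 1.0278 ∉ [0.1, 0.5) ⇒ out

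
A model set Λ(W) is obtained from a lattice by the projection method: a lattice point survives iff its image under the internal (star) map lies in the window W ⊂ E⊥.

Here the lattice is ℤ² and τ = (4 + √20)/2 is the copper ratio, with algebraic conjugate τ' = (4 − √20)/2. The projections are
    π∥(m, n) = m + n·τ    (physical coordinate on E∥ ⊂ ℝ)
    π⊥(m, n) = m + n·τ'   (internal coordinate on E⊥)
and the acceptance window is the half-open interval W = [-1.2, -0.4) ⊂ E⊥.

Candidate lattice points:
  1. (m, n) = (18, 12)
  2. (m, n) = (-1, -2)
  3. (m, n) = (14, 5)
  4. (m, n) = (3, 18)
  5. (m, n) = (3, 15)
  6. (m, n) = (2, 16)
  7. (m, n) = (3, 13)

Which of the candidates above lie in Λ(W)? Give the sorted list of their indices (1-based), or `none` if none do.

2, 5

Numerically τ ≈ 4.23607 and τ' = −1/τ ≈ -0.23607.
#1 (18,12): internal coord 18 + (12)·τ' = +15.16718; +15.16718 ∉ [-1.2, -0.4) → out
#2 (-1,-2): internal coord -1 + (-2)·τ' = -0.52786; -0.52786 ∈ [-1.2, -0.4) → IN Λ
#3 (14,5): internal coord 14 + (5)·τ' = +12.81966; +12.81966 ∉ [-1.2, -0.4) → out
#4 (3,18): internal coord 3 + (18)·τ' = -1.24922; -1.24922 ∉ [-1.2, -0.4) → out
#5 (3,15): internal coord 3 + (15)·τ' = -0.54102; -0.54102 ∈ [-1.2, -0.4) → IN Λ
#6 (2,16): internal coord 2 + (16)·τ' = -1.77709; -1.77709 ∉ [-1.2, -0.4) → out
#7 (3,13): internal coord 3 + (13)·τ' = -0.06888; -0.06888 ∉ [-1.2, -0.4) → out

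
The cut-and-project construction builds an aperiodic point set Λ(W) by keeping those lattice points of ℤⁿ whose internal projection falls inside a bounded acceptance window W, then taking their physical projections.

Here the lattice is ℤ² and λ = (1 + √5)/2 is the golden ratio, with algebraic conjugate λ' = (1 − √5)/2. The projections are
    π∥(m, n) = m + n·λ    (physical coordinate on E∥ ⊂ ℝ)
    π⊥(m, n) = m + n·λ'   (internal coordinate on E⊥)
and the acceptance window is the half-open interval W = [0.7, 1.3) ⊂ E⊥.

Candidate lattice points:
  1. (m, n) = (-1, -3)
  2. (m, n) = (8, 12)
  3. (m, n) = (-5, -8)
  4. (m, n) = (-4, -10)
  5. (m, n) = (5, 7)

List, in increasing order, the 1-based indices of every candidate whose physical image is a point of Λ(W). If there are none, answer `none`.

λ' = (1−√5)/2 ≈ -0.618034.
#1 (-1,-3): internal coord -1 + (-3)·λ' = +0.854102; +0.854102 ∈ [0.7, 1.3) → IN Λ
#2 (8,12): internal coord 8 + (12)·λ' = +0.583592; +0.583592 ∉ [0.7, 1.3) → out
#3 (-5,-8): internal coord -5 + (-8)·λ' = -0.055728; -0.055728 ∉ [0.7, 1.3) → out
#4 (-4,-10): internal coord -4 + (-10)·λ' = +2.180340; +2.180340 ∉ [0.7, 1.3) → out
#5 (5,7): internal coord 5 + (7)·λ' = +0.673762; +0.673762 ∉ [0.7, 1.3) → out

1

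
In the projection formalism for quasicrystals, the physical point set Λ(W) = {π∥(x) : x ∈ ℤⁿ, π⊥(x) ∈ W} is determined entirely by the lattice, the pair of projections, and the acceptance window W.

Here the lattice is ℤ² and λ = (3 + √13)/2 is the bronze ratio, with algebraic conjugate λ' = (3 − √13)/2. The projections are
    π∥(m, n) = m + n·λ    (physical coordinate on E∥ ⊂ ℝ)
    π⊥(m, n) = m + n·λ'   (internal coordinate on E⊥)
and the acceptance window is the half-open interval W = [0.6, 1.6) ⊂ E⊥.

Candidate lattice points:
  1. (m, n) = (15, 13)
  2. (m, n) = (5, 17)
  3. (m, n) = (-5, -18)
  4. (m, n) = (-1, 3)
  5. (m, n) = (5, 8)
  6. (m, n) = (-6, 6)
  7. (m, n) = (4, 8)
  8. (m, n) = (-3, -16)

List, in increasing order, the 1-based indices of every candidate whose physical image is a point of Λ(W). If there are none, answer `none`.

7

λ' = (3−√13)/2 ≈ -0.302776.
[1] lift (15,13): star map gives 11.063917; window check 0.6 ≤ 11.063917 < 1.6 is false → out
[2] lift (5,17): star map gives -0.147186; window check 0.6 ≤ -0.147186 < 1.6 is false → out
[3] lift (-5,-18): star map gives 0.449961; window check 0.6 ≤ 0.449961 < 1.6 is false → out
[4] lift (-1,3): star map gives -1.908327; window check 0.6 ≤ -1.908327 < 1.6 is false → out
[5] lift (5,8): star map gives 2.577795; window check 0.6 ≤ 2.577795 < 1.6 is false → out
[6] lift (-6,6): star map gives -7.816654; window check 0.6 ≤ -7.816654 < 1.6 is false → out
[7] lift (4,8): star map gives 1.577795; window check 0.6 ≤ 1.577795 < 1.6 is true → IN Λ
[8] lift (-3,-16): star map gives 1.844410; window check 0.6 ≤ 1.844410 < 1.6 is false → out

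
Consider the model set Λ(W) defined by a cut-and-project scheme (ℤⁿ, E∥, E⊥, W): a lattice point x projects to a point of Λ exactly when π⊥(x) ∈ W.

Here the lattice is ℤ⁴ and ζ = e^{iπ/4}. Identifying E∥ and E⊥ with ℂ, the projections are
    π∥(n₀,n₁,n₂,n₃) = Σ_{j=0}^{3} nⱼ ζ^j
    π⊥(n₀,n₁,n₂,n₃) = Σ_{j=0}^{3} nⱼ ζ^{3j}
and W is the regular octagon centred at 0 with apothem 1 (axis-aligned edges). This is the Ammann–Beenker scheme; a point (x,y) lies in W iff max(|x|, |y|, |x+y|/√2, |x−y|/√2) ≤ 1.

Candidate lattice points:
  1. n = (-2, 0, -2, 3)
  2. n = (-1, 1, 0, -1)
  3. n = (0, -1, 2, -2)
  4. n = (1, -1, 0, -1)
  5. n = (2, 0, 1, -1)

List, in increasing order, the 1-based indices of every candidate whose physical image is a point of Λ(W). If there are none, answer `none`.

none

With ζ = e^{iπ/4} the internal vectors are ζ^0,ζ^3,ζ^6,ζ^9.
candidate 1: n = (-2, 0, -2, 3) → π⊥ ≈ (+0.12132, +4.12132); max(|x|,|y|,|x±y|/√2) = 4.12132 > 1 ⇒ ∉ W
candidate 2: n = (-1, 1, 0, -1) → π⊥ ≈ (-2.41421, +0.00000); max(|x|,|y|,|x±y|/√2) = 2.41421 > 1 ⇒ ∉ W
candidate 3: n = (0, -1, 2, -2) → π⊥ ≈ (-0.70711, -4.12132); max(|x|,|y|,|x±y|/√2) = 4.12132 > 1 ⇒ ∉ W
candidate 4: n = (1, -1, 0, -1) → π⊥ ≈ (+1.00000, -1.41421); max(|x|,|y|,|x±y|/√2) = 1.70711 > 1 ⇒ ∉ W
candidate 5: n = (2, 0, 1, -1) → π⊥ ≈ (+1.29289, -1.70711); max(|x|,|y|,|x±y|/√2) = 2.12132 > 1 ⇒ ∉ W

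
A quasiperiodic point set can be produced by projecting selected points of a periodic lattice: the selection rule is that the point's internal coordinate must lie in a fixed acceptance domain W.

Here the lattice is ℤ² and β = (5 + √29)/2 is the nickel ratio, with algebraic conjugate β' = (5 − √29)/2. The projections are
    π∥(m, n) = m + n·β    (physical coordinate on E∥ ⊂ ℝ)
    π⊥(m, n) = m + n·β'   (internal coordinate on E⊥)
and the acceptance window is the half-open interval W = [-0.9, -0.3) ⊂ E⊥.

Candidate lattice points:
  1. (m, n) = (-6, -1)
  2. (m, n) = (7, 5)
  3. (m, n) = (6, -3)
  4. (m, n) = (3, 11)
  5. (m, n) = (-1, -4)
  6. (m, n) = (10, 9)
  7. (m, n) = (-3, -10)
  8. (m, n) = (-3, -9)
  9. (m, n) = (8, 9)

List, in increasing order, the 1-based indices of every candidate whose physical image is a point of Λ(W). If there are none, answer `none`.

none

Numerically β ≈ 5.19258 and β' = −1/β ≈ -0.19258.
#1 (-6,-1): internal coord -6 + (-1)·β' = -5.80742; -5.80742 ∉ [-0.9, -0.3) → out
#2 (7,5): internal coord 7 + (5)·β' = +6.03709; +6.03709 ∉ [-0.9, -0.3) → out
#3 (6,-3): internal coord 6 + (-3)·β' = +6.57775; +6.57775 ∉ [-0.9, -0.3) → out
#4 (3,11): internal coord 3 + (11)·β' = +0.88159; +0.88159 ∉ [-0.9, -0.3) → out
#5 (-1,-4): internal coord -1 + (-4)·β' = -0.22967; -0.22967 ∉ [-0.9, -0.3) → out
#6 (10,9): internal coord 10 + (9)·β' = +8.26676; +8.26676 ∉ [-0.9, -0.3) → out
#7 (-3,-10): internal coord -3 + (-10)·β' = -1.07418; -1.07418 ∉ [-0.9, -0.3) → out
#8 (-3,-9): internal coord -3 + (-9)·β' = -1.26676; -1.26676 ∉ [-0.9, -0.3) → out
#9 (8,9): internal coord 8 + (9)·β' = +6.26676; +6.26676 ∉ [-0.9, -0.3) → out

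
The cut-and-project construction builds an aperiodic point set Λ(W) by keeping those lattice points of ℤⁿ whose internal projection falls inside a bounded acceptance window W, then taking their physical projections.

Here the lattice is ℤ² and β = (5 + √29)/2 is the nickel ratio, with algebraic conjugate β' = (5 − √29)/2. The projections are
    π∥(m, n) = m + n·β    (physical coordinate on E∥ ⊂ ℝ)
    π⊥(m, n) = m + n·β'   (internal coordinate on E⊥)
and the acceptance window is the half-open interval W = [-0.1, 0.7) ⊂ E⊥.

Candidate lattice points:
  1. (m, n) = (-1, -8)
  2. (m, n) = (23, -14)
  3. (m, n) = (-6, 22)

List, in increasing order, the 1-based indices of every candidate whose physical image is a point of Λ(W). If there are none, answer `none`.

1

Numerically β ≈ 5.192582 and β' = −1/β ≈ -0.192582.
candidate 1: (m,n)=(-1,-8) → π∥ = -1-8·β ≈ -42.540659, π⊥ = -1-8·β' ≈ 0.540659 ∈ [-0.1, 0.7) ⇒ IN Λ
candidate 2: (m,n)=(23,-14) → π∥ = 23-14·β ≈ -49.696154, π⊥ = 23-14·β' ≈ 25.696154 ∉ [-0.1, 0.7) ⇒ out
candidate 3: (m,n)=(-6,22) → π∥ = -6+22·β ≈ 108.236813, π⊥ = -6+22·β' ≈ -10.236813 ∉ [-0.1, 0.7) ⇒ out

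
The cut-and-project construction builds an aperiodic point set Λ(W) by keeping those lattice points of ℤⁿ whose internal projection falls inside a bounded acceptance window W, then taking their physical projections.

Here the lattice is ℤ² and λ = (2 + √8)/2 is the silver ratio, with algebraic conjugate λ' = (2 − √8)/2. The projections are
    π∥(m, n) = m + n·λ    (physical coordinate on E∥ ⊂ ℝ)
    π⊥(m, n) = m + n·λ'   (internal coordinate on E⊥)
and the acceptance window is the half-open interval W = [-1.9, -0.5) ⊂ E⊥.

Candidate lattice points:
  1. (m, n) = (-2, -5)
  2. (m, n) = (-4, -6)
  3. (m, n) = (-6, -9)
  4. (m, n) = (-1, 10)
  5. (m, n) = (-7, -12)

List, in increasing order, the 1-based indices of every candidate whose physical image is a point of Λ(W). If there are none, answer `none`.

λ' = (2−√8)/2 ≈ -0.41421.
#1 (-2,-5): internal coord -2 + (-5)·λ' = +0.07107; +0.07107 ∉ [-1.9, -0.5) → out
#2 (-4,-6): internal coord -4 + (-6)·λ' = -1.51472; -1.51472 ∈ [-1.9, -0.5) → IN Λ
#3 (-6,-9): internal coord -6 + (-9)·λ' = -2.27208; -2.27208 ∉ [-1.9, -0.5) → out
#4 (-1,10): internal coord -1 + (10)·λ' = -5.14214; -5.14214 ∉ [-1.9, -0.5) → out
#5 (-7,-12): internal coord -7 + (-12)·λ' = -2.02944; -2.02944 ∉ [-1.9, -0.5) → out

2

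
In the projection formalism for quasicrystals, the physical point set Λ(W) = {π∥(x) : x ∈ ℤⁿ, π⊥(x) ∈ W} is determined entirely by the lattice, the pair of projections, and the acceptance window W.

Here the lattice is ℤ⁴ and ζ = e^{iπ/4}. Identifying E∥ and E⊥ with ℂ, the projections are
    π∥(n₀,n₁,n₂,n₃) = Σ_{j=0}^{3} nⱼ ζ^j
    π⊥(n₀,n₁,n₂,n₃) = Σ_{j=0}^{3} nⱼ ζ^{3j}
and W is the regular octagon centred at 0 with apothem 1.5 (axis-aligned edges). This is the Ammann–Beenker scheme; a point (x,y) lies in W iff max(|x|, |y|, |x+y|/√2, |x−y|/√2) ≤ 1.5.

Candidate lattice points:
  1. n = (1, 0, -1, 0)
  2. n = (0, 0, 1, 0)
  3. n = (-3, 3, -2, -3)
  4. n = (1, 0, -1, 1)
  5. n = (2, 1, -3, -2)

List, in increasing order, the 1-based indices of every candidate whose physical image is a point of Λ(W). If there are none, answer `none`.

π⊥(n) = n₀ + n₁ζ³ + n₂ζ⁶ + n₃ζ⁹ where ζ = e^{iπ/4}.
#1 (1, 0, -1, 0): internal (1.00000, 1.00000); octagon support 1.41421 vs apothem 1.5 → ∈ W
#2 (0, 0, 1, 0): internal (0.00000, -1.00000); octagon support 1.00000 vs apothem 1.5 → ∈ W
#3 (-3, 3, -2, -3): internal (-7.24264, 2.00000); octagon support 7.24264 vs apothem 1.5 → ∉ W
#4 (1, 0, -1, 1): internal (1.70711, 1.70711); octagon support 2.41421 vs apothem 1.5 → ∉ W
#5 (2, 1, -3, -2): internal (-0.12132, 2.29289); octagon support 2.29289 vs apothem 1.5 → ∉ W

1, 2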